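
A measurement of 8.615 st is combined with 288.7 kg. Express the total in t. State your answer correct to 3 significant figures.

0.343 t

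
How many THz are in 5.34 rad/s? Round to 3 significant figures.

8.50e-13 THz

1 rad/s = 1.59155e-13 THz.
5.34 × 1.59155e-13 ≈ 8.50e-13 THz.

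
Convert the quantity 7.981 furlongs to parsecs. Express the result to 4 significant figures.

5.203e-14 pc

1 furlong = 6.51941e-15 pc.
7.981 × 6.51941e-15 ≈ 5.203e-14 pc.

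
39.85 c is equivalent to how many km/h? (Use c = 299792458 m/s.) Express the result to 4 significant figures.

4.301 × 10^10 km/h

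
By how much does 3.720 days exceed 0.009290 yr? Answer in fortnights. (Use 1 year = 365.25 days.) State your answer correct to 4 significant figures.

0.02334 fortnight

3.720 d = 0.2657143 fortnight and 0.009290 yr = 0.2423695 fortnight.
0.2657143 − 0.2423695 ≈ 0.02334 fortnight.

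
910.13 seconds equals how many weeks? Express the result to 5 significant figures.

0.0015048 weeks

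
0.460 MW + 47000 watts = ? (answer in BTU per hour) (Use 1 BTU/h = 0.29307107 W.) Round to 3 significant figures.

1.73 × 10^6 BTU per hour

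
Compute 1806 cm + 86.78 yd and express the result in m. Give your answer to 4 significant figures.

1806 cm = 18.0600 m and 86.78 yd = 79.3516 m.
18.0600 + 79.3516 ≈ 97.41 m.

97.41 meters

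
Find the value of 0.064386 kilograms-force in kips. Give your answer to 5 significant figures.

0.00014195 kip

1 kgf = 0.00220462 kip.
Then 0.064386 × 0.00220462 ≈ 0.00014195 kip.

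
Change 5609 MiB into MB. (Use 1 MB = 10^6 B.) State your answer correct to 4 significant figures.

5881 megabytes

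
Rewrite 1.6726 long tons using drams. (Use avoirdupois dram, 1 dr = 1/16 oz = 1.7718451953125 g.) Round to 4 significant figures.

959100 drams

1 long ton = 573440 dr.
Then 1.6726 × 573440 ≈ 959100 dr.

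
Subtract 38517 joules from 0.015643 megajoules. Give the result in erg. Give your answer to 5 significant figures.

0.015643 MJ = 1.56430 × 10^11 erg and 38517 J = 3.85170 × 10^11 erg.
1.56430 × 10^11 − 3.85170 × 10^11 ≈ -2.2874 × 10^11 erg.

-2.2874 × 10^11 ergs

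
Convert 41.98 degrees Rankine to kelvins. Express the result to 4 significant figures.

°R = K × 9/5.
Applying the formula gives 23.32 K.

23.32 K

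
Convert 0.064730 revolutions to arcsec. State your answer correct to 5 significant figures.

83890 arcsec

1 rev = 1.29600 × 10^6 arcseconds.
Then 0.064730 × 1.29600 × 10^6 ≈ 83890 arcsec.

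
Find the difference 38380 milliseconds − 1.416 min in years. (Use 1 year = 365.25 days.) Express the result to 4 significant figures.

-1.476 × 10^-6 yr

38380 ms = 1.21619 × 10^-6 yr and 1.416 min = 2.69222 × 10^-6 yr.
1.21619 × 10^-6 − 2.69222 × 10^-6 ≈ -1.476 × 10^-6 yr.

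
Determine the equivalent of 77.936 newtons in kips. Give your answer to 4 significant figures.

0.01752 kips

1 N = 0.000224809 kip.
So 77.936 × 0.000224809 ≈ 0.01752 kip.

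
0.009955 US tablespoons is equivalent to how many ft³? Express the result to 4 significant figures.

5.198e-6 ft³

1 US tbsp = 0.000522190 ft³.
So 0.009955 × 0.000522190 ≈ 5.198e-6 ft³.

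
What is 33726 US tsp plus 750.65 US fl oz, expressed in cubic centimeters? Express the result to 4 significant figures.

188400 cubic centimeters

33726 US tsp = 166233 cm³ and 750.65 US fl oz = 22199.4 cm³.
166233 + 22199.4 ≈ 188400 cm³.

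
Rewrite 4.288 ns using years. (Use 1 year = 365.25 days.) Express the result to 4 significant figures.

1.359e-16 yr

1 ns = 3.16881e-17 yr.
Thus 4.288 × 3.16881e-17 ≈ 1.359e-16 yr.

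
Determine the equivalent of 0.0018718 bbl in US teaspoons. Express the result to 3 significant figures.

60.4 US teaspoons

1 bbl = 32256.0 US tsp.
Then 0.0018718 × 32256.0 ≈ 60.4 US tsp.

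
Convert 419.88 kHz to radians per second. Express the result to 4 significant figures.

2.638e+6 radians per second

1 kilohertz = 6283.19 radians per second.
So 419.88 × 6283.19 ≈ 2.638e+6 rad/s.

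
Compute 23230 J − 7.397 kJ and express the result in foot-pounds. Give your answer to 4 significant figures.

11680 ft·lbf

23230 J = 17133.6 ft·lbf and 7.397 kJ = 5455.75 ft·lbf.
17133.6 − 5455.75 ≈ 11680 ft·lbf.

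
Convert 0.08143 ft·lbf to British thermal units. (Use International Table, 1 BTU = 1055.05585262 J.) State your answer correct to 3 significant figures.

1 foot-pound = 0.00128507 British thermal units.
0.08143 × 0.00128507 ≈ 0.000105 BTU.

0.000105 BTU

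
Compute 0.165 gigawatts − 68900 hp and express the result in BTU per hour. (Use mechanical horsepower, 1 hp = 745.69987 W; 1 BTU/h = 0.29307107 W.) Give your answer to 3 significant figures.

0.165 GW = 5.63003e+8 BTU/h and 68900 hp = 1.75311e+8 BTU/h.
5.63003e+8 − 1.75311e+8 ≈ 3.88e+8 BTU/h.

3.88e+8 BTU/h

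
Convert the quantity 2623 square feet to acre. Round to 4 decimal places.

0.0602 acre

1 ft² = 2.29568e-5 acres.
Thus 2623 × 2.29568e-5 ≈ 0.0602 acre.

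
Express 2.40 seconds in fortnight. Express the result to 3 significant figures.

1.98 × 10^-6 fortnight

1 second = 8.26720 × 10^-7 fortnight.
Then 2.40 × 8.26720 × 10^-7 ≈ 1.98 × 10^-6 fortnight.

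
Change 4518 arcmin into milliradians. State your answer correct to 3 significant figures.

1 arcminute = 0.290888 mrad.
4518 × 0.290888 ≈ 1310 mrad.

1310 mrad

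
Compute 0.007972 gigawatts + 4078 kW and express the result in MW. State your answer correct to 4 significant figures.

0.007972 GW = 7.97200 MW and 4078 kW = 4.07800 MW.
7.97200 + 4.07800 ≈ 12.05 MW.

12.05 MW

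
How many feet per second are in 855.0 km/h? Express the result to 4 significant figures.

779.2 ft/s

1 kilometer per hour = 0.911344 ft/s.
Then 855.0 × 0.911344 ≈ 779.2 ft/s.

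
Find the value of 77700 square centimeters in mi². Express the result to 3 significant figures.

1 square centimeter = 3.86102 × 10^-11 square miles.
Thus 77700 × 3.86102 × 10^-11 ≈ 3.00 × 10^-6 mi².

3.00 × 10^-6 mi²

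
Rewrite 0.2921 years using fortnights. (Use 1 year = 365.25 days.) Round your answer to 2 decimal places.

7.62 fortnights

1 yr = 26.0893 fortnight.
Then 0.2921 × 26.0893 ≈ 7.62 fortnight.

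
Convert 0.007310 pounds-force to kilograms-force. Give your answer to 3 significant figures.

1 pound-force = 0.453592 kgf.
0.007310 × 0.453592 ≈ 0.00332 kgf.

0.00332 kgf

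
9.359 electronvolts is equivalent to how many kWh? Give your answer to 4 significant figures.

1 eV = 4.45049e-26 kilowatt-hours.
So 9.359 × 4.45049e-26 ≈ 4.165e-25 kWh.

4.165e-25 kWh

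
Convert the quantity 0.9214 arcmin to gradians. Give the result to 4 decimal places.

0.0171 gradians

1 arcmin = 0.0185185 gradians.
0.9214 × 0.0185185 ≈ 0.0171 grad.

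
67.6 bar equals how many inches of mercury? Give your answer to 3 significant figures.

2000 inHg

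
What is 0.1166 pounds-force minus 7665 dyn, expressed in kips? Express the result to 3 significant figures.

0.1166 lbf = 0.000116600 kip and 7665 dyn = 1.72316e-5 kip.
0.000116600 − 1.72316e-5 ≈ 9.94e-5 kip.

9.94e-5 kip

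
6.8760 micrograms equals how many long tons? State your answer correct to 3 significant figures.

6.77e-12 long ton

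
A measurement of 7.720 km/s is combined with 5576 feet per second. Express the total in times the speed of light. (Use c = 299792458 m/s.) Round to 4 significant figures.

3.142e-5 c

7.720 km/s = 2.57511e-5 c and 5576 ft/s = 5.66914e-6 c.
2.57511e-5 + 5.66914e-6 ≈ 3.142e-5 c.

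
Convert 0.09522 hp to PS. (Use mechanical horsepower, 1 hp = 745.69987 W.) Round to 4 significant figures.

0.09654 metric horsepower

1 hp = 1.01387 PS.
So 0.09522 × 1.01387 ≈ 0.09654 PS.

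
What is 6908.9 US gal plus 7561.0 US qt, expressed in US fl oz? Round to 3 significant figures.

6908.9 US gal = 884339 US fl oz and 7561.0 US qt = 241952 US fl oz.
884339 + 241952 ≈ 1.13e+6 US fl oz.

1.13e+6 US fl oz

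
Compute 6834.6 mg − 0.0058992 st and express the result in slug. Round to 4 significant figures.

-0.002099 slugs

6834.6 mg = 0.000468319 slug and 0.0058992 st = 0.00256694 slug.
0.000468319 − 0.00256694 ≈ -0.002099 slug.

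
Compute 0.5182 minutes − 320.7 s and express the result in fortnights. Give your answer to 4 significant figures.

-0.0002394 fortnight

0.5182 min = 2.57044e-5 fortnight and 320.7 s = 0.000265129 fortnight.
2.57044e-5 − 0.000265129 ≈ -0.0002394 fortnight.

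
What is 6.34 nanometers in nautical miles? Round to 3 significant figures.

3.42 × 10^-12 nmi

1 nm = 5.39957 × 10^-13 nmi.
Then 6.34 × 5.39957 × 10^-13 ≈ 3.42 × 10^-12 nmi.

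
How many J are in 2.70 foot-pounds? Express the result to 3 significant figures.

3.66 joules

1 foot-pound = 1.35582 joules.
Then 2.70 × 1.35582 ≈ 3.66 J.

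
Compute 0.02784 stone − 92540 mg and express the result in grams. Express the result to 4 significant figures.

84.25 grams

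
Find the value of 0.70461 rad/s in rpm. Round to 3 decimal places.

6.729 rpm

1 rad/s = 9.54930 revolutions per minute.
0.70461 × 9.54930 ≈ 6.729 rpm.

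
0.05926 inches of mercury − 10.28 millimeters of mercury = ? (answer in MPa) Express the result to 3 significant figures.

0.05926 inHg = 0.000200677 MPa and 10.28 mmHg = 0.00137055 MPa.
0.000200677 − 0.00137055 ≈ -0.00117 MPa.

-0.00117 megapascals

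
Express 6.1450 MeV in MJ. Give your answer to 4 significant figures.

1 MeV = 1.60218 × 10^-19 MJ.
So 6.1450 × 1.60218 × 10^-19 ≈ 9.845 × 10^-19 MJ.

9.845 × 10^-19 megajoules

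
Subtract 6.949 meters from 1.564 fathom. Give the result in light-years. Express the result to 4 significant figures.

-4.322 × 10^-16 ly

1.564 fathom = 3.02328 × 10^-16 ly and 6.949 m = 7.34510 × 10^-16 ly.
3.02328 × 10^-16 − 7.34510 × 10^-16 ≈ -4.322 × 10^-16 ly.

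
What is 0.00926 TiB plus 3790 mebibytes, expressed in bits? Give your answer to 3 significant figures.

0.00926 TiB = 8.14518e+10 bit and 3790 MiB = 3.17928e+10 bit.
8.14518e+10 + 3.17928e+10 ≈ 1.13e+11 bit.

1.13e+11 bit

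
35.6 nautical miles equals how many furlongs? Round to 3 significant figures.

328 furlong

1 nmi = 9.20624 furlong.
So 35.6 × 9.20624 ≈ 328 furlong.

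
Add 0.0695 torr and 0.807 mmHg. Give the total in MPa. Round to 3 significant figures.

0.0695 torr = 9.26590 × 10^-6 MPa and 0.807 mmHg = 0.000107591 MPa.
9.26590 × 10^-6 + 0.000107591 ≈ 0.000117 MPa.

0.000117 MPa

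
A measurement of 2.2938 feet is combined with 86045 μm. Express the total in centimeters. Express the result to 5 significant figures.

78.520 cm

2.2938 ft = 69.91502 cm and 86045 μm = 8.604500 cm.
69.91502 + 8.604500 ≈ 78.520 cm.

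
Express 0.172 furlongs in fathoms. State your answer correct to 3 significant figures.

1 furlong = 110.000 fathom.
Then 0.172 × 110.000 ≈ 18.9 fathom.

18.9 fathoms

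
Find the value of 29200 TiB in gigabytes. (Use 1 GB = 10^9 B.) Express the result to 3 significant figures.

3.21e+7 GB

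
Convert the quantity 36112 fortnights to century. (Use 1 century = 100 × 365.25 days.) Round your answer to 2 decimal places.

13.84 centuries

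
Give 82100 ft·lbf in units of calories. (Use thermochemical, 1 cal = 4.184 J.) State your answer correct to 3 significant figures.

26600 calories

1 foot-pound = 0.324048 cal.
So 82100 × 0.324048 ≈ 26600 cal.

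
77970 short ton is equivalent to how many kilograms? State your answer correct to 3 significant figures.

7.07e+7 kilograms

1 short ton = 907.185 kilograms.
So 77970 × 907.185 ≈ 7.07e+7 kg.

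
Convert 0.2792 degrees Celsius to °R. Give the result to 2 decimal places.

492.17 °R

°R = (°C + 273.15) × 9/5.
Applying the formula gives 492.17 °R.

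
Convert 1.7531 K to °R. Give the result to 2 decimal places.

°R = K × 9/5.
Applying the formula gives 3.16 °R.

3.16 °R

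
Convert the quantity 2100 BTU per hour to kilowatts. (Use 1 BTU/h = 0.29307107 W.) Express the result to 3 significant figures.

1 BTU/h = 0.000293071 kilowatts.
So 2100 × 0.000293071 ≈ 0.615 kW.

0.615 kW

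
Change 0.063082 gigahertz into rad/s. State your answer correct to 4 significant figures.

1 GHz = 6.28319 × 10^9 rad/s.
So 0.063082 × 6.28319 × 10^9 ≈ 3.964 × 10^8 rad/s.

3.964 × 10^8 radians per second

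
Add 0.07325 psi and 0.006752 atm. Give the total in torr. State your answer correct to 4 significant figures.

8.920 torr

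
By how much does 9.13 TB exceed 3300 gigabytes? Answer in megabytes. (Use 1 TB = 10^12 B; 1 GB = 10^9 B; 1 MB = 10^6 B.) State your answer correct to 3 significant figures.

9.13 TB = 9.13000e+6 MB and 3300 GB = 3.30000e+6 MB.
9.13000e+6 − 3.30000e+6 ≈ 5.83e+6 MB.

5.83e+6 MB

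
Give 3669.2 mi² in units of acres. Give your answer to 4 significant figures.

1 square mile = 640.000 acres.
Then 3669.2 × 640.000 ≈ 2.348 × 10^6 acre.

2.348 × 10^6 acre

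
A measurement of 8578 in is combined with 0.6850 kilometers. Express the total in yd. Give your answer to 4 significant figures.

8578 in = 238.278 yd and 0.6850 km = 749.125 yd.
238.278 + 749.125 ≈ 987.4 yd.

987.4 yards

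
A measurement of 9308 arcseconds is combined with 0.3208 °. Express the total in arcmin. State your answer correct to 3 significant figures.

174 arcmin

9308 arcsec = 155.133 arcmin and 0.3208 ° = 19.2480 arcmin.
155.133 + 19.2480 ≈ 174 arcmin.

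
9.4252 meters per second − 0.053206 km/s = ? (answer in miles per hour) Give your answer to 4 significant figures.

9.4252 m/s = 21.0836 mph and 0.053206 km/s = 119.018 mph.
21.0836 − 119.018 ≈ -97.93 mph.

-97.93 mph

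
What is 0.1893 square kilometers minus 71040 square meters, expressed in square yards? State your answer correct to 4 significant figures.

0.1893 km² = 226401 yd² and 71040 m² = 84963.1 yd².
226401 − 84963.1 ≈ 141400 yd².

141400 yd²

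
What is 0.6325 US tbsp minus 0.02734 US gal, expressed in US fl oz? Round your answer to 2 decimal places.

0.6325 US tbsp = 0.316250 US fl oz and 0.02734 US gal = 3.49952 US fl oz.
0.316250 − 3.49952 ≈ -3.18 US fl oz.

-3.18 US fl oz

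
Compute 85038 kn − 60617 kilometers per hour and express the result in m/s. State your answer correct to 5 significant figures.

26909 m/s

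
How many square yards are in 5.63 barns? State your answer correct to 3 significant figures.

6.73 × 10^-28 yd²

1 barn = 1.19599 × 10^-28 yd².
Then 5.63 × 1.19599 × 10^-28 ≈ 6.73 × 10^-28 yd².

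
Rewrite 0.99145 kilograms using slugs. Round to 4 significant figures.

0.06794 slugs

1 kilogram = 0.0685218 slug.
0.99145 × 0.0685218 ≈ 0.06794 slug.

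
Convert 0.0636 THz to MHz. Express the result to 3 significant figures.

63600 megahertz

1 THz = 1.00000 × 10^6 MHz.
Then 0.0636 × 1.00000 × 10^6 ≈ 63600 MHz.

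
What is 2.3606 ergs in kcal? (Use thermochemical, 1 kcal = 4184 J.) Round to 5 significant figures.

1 erg = 2.39006 × 10^-11 kcal.
Then 2.3606 × 2.39006 × 10^-11 ≈ 5.6420 × 10^-11 kcal.

5.6420 × 10^-11 kilocalories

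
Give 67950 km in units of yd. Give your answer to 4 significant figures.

1 km = 1093.61 yd.
Then 67950 × 1093.61 ≈ 7.431 × 10^7 yd.

7.431 × 10^7 yd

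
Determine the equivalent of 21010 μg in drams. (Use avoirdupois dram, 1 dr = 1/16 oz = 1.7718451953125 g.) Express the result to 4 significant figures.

1 microgram = 5.64383 × 10^-7 dr.
So 21010 × 5.64383 × 10^-7 ≈ 0.01186 dr.

0.01186 dr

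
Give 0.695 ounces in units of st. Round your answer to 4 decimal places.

0.0031 stone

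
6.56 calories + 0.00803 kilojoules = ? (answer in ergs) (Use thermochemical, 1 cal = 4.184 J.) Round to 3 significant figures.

6.56 cal = 2.74470 × 10^8 erg and 0.00803 kJ = 8.03000 × 10^7 erg.
2.74470 × 10^8 + 8.03000 × 10^7 ≈ 3.55 × 10^8 erg.

3.55 × 10^8 erg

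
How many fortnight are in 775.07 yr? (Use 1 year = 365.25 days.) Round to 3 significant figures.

20200 fortnights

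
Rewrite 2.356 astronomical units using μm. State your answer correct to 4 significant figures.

3.525 × 10^17 μm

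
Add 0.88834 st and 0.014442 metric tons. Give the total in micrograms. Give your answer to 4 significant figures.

0.88834 st = 5.64122e+9 μg and 0.014442 t = 1.44420e+10 μg.
5.64122e+9 + 1.44420e+10 ≈ 2.008e+10 μg.

2.008e+10 micrograms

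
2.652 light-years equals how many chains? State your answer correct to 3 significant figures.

1.25 × 10^15 chains

1 light-year = 4.70290 × 10^14 chains.
2.652 × 4.70290 × 10^14 ≈ 1.25 × 10^15 chain.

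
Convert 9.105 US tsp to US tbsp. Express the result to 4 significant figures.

3.035 US tbsp

1 US teaspoon = 0.333333 US tbsp.
Then 9.105 × 0.333333 ≈ 3.035 US tbsp.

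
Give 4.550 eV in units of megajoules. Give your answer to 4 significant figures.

7.290e-25 MJ

1 electronvolt = 1.60218e-25 MJ.
Thus 4.550 × 1.60218e-25 ≈ 7.290e-25 MJ.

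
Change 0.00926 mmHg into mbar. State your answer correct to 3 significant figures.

0.0123 mbar

1 mmHg = 1.33322 mbar.
Thus 0.00926 × 1.33322 ≈ 0.0123 mbar.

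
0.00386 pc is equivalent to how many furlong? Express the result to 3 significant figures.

5.92 × 10^11 furlong

1 parsec = 1.53388 × 10^14 furlong.
0.00386 × 1.53388 × 10^14 ≈ 5.92 × 10^11 furlong.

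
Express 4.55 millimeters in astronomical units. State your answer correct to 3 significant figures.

1 millimeter = 6.68459 × 10^-15 astronomical units.
So 4.55 × 6.68459 × 10^-15 ≈ 3.04 × 10^-14 au.

3.04 × 10^-14 au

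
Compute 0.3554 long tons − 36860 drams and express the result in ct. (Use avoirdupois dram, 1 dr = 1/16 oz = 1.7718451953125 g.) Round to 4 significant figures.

1.479 × 10^6 ct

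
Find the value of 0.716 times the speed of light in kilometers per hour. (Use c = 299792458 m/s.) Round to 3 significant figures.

1 speed of light = 1.07925 × 10^9 km/h.
Then 0.716 × 1.07925 × 10^9 ≈ 7.73 × 10^8 km/h.

7.73 × 10^8 km/h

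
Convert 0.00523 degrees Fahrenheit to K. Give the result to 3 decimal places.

K = (°F + 459.67) × 5/9.
Applying the formula gives 255.375 K.

255.375 K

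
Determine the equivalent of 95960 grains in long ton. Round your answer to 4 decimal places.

1 gr = 6.37755 × 10^-8 long tons.
So 95960 × 6.37755 × 10^-8 ≈ 0.0061 long ton.

0.0061 long tons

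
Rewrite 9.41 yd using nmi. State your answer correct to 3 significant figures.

0.00465 nmi

1 yd = 0.000493737 nautical miles.
Thus 9.41 × 0.000493737 ≈ 0.00465 nmi.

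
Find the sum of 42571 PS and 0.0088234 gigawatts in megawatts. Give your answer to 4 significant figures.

40.13 MW

42571 PS = 31.3109 MW and 0.0088234 GW = 8.82340 MW.
31.3109 + 8.82340 ≈ 40.13 MW.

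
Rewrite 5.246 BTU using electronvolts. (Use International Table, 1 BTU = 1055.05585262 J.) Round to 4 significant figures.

3.455e+22 electronvolts

1 British thermal unit = 6.58514e+21 eV.
Thus 5.246 × 6.58514e+21 ≈ 3.455e+22 eV.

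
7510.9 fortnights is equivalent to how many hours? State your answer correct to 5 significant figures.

2.5237 × 10^6 h

1 fortnight = 336.000 h.
So 7510.9 × 336.000 ≈ 2.5237 × 10^6 h.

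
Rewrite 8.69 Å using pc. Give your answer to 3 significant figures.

1 Å = 3.24078e-27 parsecs.
Thus 8.69 × 3.24078e-27 ≈ 2.82e-26 pc.

2.82e-26 pc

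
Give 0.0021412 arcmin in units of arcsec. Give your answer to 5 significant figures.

0.12847 arcsec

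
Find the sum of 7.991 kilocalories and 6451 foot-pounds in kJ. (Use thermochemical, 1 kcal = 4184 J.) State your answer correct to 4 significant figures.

7.991 kcal = 33.4343 kJ and 6451 ft·lbf = 8.74638 kJ.
33.4343 + 8.74638 ≈ 42.18 kJ.

42.18 kilojoules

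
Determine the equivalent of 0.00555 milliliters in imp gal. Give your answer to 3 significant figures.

1.22 × 10^-6 imperial gallons

1 milliliter = 0.000219969 imp gal.
Then 0.00555 × 0.000219969 ≈ 1.22 × 10^-6 imp gal.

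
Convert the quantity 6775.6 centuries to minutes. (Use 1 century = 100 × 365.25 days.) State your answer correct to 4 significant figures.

3.564 × 10^11 min

1 century = 5.25960 × 10^7 minutes.
Thus 6775.6 × 5.25960 × 10^7 ≈ 3.564 × 10^11 min.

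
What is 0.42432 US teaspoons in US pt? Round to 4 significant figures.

0.004420 US pt

1 US teaspoon = 0.0104167 US pints.
0.42432 × 0.0104167 ≈ 0.004420 US pt.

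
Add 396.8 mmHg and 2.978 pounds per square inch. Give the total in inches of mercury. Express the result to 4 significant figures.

396.8 mmHg = 15.6220 inHg and 2.978 psi = 6.06327 inHg.
15.6220 + 6.06327 ≈ 21.69 inHg.

21.69 inHg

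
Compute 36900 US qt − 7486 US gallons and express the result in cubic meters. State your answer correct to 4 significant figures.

6.583 cubic meters

36900 US qt = 34.9204 m³ and 7486 US gal = 28.3376 m³.
34.9204 − 28.3376 ≈ 6.583 m³.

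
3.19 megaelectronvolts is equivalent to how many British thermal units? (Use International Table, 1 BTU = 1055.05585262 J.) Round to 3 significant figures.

1 MeV = 1.51857 × 10^-16 British thermal units.
Then 3.19 × 1.51857 × 10^-16 ≈ 4.84 × 10^-16 BTU.

4.84 × 10^-16 BTU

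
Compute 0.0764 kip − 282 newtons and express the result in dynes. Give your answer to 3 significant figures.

0.0764 kip = 3.39844 × 10^7 dyn and 282 N = 2.82000 × 10^7 dyn.
3.39844 × 10^7 − 2.82000 × 10^7 ≈ 5.78 × 10^6 dyn.

5.78 × 10^6 dyn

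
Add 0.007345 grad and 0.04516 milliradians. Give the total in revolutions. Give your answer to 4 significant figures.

2.555 × 10^-5 rev

0.007345 grad = 1.83625 × 10^-5 rev and 0.04516 mrad = 7.18744 × 10^-6 rev.
1.83625 × 10^-5 + 7.18744 × 10^-6 ≈ 2.555 × 10^-5 rev.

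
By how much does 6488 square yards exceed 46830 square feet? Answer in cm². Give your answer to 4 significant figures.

1.074 × 10^7 cm²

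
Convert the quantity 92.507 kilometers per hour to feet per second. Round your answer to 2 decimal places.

84.31 ft/s

1 kilometer per hour = 0.911344 feet per second.
So 92.507 × 0.911344 ≈ 84.31 ft/s.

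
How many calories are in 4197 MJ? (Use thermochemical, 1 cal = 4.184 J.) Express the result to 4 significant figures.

1.003 × 10^9 cal

1 MJ = 239006 cal.
Then 4197 × 239006 ≈ 1.003 × 10^9 cal.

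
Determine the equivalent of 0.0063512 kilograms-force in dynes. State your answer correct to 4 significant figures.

6228 dyn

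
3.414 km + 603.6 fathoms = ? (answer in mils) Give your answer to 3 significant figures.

3.414 km = 1.34409e+8 mil and 603.6 fathom = 4.34592e+7 mil.
1.34409e+8 + 4.34592e+7 ≈ 1.78e+8 mil.

1.78e+8 mils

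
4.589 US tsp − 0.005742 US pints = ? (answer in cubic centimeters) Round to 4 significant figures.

19.90 cm³

4.589 US tsp = 22.6188 cm³ and 0.005742 US pt = 2.71698 cm³.
22.6188 − 2.71698 ≈ 19.90 cm³.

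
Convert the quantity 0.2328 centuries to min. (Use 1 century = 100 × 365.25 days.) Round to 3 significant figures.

1.22e+7 min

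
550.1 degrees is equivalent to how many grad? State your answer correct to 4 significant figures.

611.2 grad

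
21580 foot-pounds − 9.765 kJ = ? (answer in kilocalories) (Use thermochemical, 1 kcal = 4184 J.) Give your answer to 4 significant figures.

21580 ft·lbf = 6.99296 kcal and 9.765 kJ = 2.33389 kcal.
6.99296 − 2.33389 ≈ 4.659 kcal.

4.659 kcal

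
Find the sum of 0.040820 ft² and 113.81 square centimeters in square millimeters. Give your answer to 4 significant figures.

0.040820 ft² = 3792.30 mm² and 113.81 cm² = 11381.0 mm².
3792.30 + 11381.0 ≈ 15170 mm².

15170 mm²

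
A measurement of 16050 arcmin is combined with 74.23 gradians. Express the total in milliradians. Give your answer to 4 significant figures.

5835 mrad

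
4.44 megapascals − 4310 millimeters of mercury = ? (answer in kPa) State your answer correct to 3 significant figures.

3870 kilopascals

4.44 MPa = 4440.00 kPa and 4310 mmHg = 574.619 kPa.
4440.00 − 574.619 ≈ 3870 kPa.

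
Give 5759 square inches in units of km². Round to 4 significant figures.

3.715 × 10^-6 km²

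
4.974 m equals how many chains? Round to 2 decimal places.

1 m = 0.0497097 chain.
Thus 4.974 × 0.0497097 ≈ 0.25 chain.

0.25 chain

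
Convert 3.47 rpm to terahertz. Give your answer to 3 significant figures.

5.78 × 10^-14 terahertz

1 rpm = 1.66667 × 10^-14 THz.
Then 3.47 × 1.66667 × 10^-14 ≈ 5.78 × 10^-14 THz.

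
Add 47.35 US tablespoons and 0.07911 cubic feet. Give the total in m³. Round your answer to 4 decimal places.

47.35 US tbsp = 0.000700153 m³ and 0.07911 ft³ = 0.00224015 m³.
0.000700153 + 0.00224015 ≈ 0.0029 m³.

0.0029 cubic meters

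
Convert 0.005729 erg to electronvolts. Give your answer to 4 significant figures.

3.576e+9 electronvolts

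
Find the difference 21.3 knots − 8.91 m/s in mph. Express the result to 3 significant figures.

4.58 miles per hour

21.3 kn = 24.5116 mph and 8.91 m/s = 19.9311 mph.
24.5116 − 19.9311 ≈ 4.58 mph.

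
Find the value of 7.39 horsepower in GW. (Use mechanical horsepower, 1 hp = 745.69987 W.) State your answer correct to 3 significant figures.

1 hp = 7.45700 × 10^-7 GW.
Then 7.39 × 7.45700 × 10^-7 ≈ 5.51 × 10^-6 GW.

5.51 × 10^-6 GW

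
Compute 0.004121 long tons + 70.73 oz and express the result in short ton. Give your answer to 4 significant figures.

0.006826 short ton

0.004121 long ton = 0.00461552 short ton and 70.73 oz = 0.00221031 short ton.
0.00461552 + 0.00221031 ≈ 0.006826 short ton.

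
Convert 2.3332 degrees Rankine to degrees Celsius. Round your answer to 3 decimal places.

-271.854 degrees Celsius

°R = (°C + 273.15) × 9/5.
Applying the formula gives -271.854 °C.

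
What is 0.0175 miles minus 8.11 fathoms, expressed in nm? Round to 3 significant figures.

1.33 × 10^10 nm

0.0175 mi = 2.81635 × 10^10 nm and 8.11 fathom = 1.48316 × 10^10 nm.
2.81635 × 10^10 − 1.48316 × 10^10 ≈ 1.33 × 10^10 nm.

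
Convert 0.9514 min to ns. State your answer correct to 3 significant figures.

5.71e+10 ns

1 min = 6.00000e+10 ns.
Thus 0.9514 × 6.00000e+10 ≈ 5.71e+10 ns.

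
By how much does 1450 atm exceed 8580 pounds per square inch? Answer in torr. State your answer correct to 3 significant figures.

1450 atm = 1.10200 × 10^6 torr and 8580 psi = 443714 torr.
1.10200 × 10^6 − 443714 ≈ 658000 torr.

658000 torr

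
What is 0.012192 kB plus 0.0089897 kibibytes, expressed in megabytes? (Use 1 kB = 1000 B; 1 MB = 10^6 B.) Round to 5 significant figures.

2.1397 × 10^-5 megabytes

0.012192 kB = 1.21920 × 10^-5 MB and 0.0089897 KiB = 9.20545 × 10^-6 MB.
1.21920 × 10^-5 + 9.20545 × 10^-6 ≈ 2.1397 × 10^-5 MB.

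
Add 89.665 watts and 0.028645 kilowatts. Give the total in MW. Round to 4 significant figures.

0.0001183 megawatts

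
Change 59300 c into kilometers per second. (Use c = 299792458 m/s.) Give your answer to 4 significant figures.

1 speed of light = 299792 kilometers per second.
Thus 59300 × 299792 ≈ 1.778 × 10^10 km/s.

1.778 × 10^10 km/s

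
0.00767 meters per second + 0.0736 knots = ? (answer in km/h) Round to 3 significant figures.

0.00767 m/s = 0.0276120 km/h and 0.0736 kn = 0.136307 km/h.
0.0276120 + 0.136307 ≈ 0.164 km/h.

0.164 kilometers per hour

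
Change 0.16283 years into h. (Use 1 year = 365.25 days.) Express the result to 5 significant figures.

1427.4 hours

1 yr = 8766.00 h.
0.16283 × 8766.00 ≈ 1427.4 h.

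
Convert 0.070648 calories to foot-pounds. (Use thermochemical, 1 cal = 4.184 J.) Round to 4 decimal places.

1 cal = 3.08596 foot-pounds.
Thus 0.070648 × 3.08596 ≈ 0.2180 ft·lbf.

0.2180 foot-pounds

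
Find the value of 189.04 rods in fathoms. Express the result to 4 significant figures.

1 rod = 2.75000 fathoms.
Then 189.04 × 2.75000 ≈ 519.9 fathom.

519.9 fathoms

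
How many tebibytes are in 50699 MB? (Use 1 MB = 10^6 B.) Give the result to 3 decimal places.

1 MB = 9.09495 × 10^-7 TiB.
Thus 50699 × 9.09495 × 10^-7 ≈ 0.046 TiB.

0.046 TiB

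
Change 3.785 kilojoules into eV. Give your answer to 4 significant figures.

2.362 × 10^22 electronvolts

1 kJ = 6.24151 × 10^21 eV.
3.785 × 6.24151 × 10^21 ≈ 2.362 × 10^22 eV.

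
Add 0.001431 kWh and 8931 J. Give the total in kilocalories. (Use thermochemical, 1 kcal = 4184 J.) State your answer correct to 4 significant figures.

0.001431 kWh = 1.23126 kcal and 8931 J = 2.13456 kcal.
1.23126 + 2.13456 ≈ 3.366 kcal.

3.366 kilocalories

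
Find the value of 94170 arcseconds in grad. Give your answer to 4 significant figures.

29.06 gradians

1 arcsecond = 0.000308642 grad.
94170 × 0.000308642 ≈ 29.06 grad.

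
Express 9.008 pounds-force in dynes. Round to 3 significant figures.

1 pound-force = 444822 dyn.
9.008 × 444822 ≈ 4.01 × 10^6 dyn.

4.01 × 10^6 dyn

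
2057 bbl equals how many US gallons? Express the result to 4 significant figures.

1 oil barrel = 42.0000 US gal.
Then 2057 × 42.0000 ≈ 86390 US gal.

86390 US gal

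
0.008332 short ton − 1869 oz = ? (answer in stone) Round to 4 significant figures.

-7.153 stone

0.008332 short ton = 1.19029 st and 1869 oz = 8.34375 st.
1.19029 − 8.34375 ≈ -7.153 st.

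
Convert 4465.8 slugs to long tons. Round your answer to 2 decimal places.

64.14 long tons

1 slug = 0.0143634 long ton.
Then 4465.8 × 0.0143634 ≈ 64.14 long ton.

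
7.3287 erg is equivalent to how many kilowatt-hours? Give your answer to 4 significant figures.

2.036 × 10^-13 kWh

1 erg = 2.77778 × 10^-14 kWh.
Thus 7.3287 × 2.77778 × 10^-14 ≈ 2.036 × 10^-13 kWh.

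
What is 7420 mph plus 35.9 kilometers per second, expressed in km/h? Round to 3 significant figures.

141000 kilometers per hour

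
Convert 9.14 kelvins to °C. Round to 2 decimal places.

-264.01 degrees Celsius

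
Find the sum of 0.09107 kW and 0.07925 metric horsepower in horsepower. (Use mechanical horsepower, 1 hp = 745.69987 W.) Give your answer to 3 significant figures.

0.200 horsepower

0.09107 kW = 0.122127 hp and 0.07925 PS = 0.0781659 hp.
0.122127 + 0.0781659 ≈ 0.200 hp.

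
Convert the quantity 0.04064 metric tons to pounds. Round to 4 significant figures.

1 t = 2204.62 pounds.
So 0.04064 × 2204.62 ≈ 89.60 lb.

89.60 pounds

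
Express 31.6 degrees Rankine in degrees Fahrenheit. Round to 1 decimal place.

°R = °F + 459.67.
Applying the formula gives -428.1 °F.

-428.1 degrees Fahrenheit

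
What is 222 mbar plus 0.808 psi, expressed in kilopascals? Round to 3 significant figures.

27.8 kPa

222 mbar = 22.2000 kPa and 0.808 psi = 5.57096 kPa.
22.2000 + 5.57096 ≈ 27.8 kPa.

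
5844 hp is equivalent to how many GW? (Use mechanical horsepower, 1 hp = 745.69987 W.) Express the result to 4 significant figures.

0.004358 GW

1 hp = 7.45700 × 10^-7 gigawatts.
5844 × 7.45700 × 10^-7 ≈ 0.004358 GW.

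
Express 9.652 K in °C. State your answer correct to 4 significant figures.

K = °C + 273.15.
Applying the formula gives -263.5 °C.

-263.5 °C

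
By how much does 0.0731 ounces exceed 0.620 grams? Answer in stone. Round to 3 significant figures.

0.000229 stone

0.0731 oz = 0.000326339 st and 0.620 g = 9.76333e-5 st.
0.000326339 − 9.76333e-5 ≈ 0.000229 st.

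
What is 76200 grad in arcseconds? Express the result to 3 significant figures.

1 gradian = 3240.00 arcsec.
So 76200 × 3240.00 ≈ 2.47 × 10^8 arcsec.

2.47 × 10^8 arcsec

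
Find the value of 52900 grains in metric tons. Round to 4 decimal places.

1 gr = 6.47989 × 10^-8 t.
Then 52900 × 6.47989 × 10^-8 ≈ 0.0034 t.

0.0034 t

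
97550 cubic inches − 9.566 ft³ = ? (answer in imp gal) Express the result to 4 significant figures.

97550 in³ = 351.634 imp gal and 9.566 ft³ = 59.5850 imp gal.
351.634 − 59.5850 ≈ 292.0 imp gal.

292.0 imp gal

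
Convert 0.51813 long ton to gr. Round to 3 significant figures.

8.12 × 10^6 gr

1 long ton = 1.56800 × 10^7 grains.
So 0.51813 × 1.56800 × 10^7 ≈ 8.12 × 10^6 gr.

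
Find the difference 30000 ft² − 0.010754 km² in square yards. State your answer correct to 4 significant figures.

-9528 yd²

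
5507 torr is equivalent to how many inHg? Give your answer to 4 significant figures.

216.8 inHg

1 torr = 0.0393701 inHg.
Thus 5507 × 0.0393701 ≈ 216.8 inHg.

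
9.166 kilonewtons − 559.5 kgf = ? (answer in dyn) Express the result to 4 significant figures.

3.679e+8 dynes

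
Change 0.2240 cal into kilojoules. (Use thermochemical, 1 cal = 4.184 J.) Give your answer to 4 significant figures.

0.0009372 kJ

1 calorie = 0.00418400 kilojoules.
0.2240 × 0.00418400 ≈ 0.0009372 kJ.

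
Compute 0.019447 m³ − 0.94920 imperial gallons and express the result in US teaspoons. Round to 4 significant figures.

0.019447 m³ = 3945.49 US tsp and 0.94920 imp gal = 875.475 US tsp.
3945.49 − 875.475 ≈ 3070 US tsp.

3070 US teaspoons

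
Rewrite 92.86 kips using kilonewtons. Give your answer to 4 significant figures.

413.1 kN

1 kip = 4.44822 kN.
Then 92.86 × 4.44822 ≈ 413.1 kN.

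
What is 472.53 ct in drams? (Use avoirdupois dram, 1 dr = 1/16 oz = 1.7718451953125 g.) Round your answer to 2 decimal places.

53.34 dr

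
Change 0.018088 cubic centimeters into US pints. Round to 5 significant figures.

3.8227 × 10^-5 US pt

1 cm³ = 0.00211338 US pints.
So 0.018088 × 0.00211338 ≈ 3.8227 × 10^-5 US pt.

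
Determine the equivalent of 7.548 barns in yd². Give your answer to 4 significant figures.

1 barn = 1.19599 × 10^-28 yd².
So 7.548 × 1.19599 × 10^-28 ≈ 9.027 × 10^-28 yd².

9.027 × 10^-28 square yards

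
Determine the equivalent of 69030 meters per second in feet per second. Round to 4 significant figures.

1 m/s = 3.28084 ft/s.
Thus 69030 × 3.28084 ≈ 226500 ft/s.

226500 ft/s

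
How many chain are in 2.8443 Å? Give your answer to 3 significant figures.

1.41e-11 chain

1 angstrom = 4.97097e-12 chains.
2.8443 × 4.97097e-12 ≈ 1.41e-11 chain.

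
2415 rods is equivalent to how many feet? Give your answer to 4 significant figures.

1 rod = 16.5000 ft.
Then 2415 × 16.5000 ≈ 39850 ft.

39850 ft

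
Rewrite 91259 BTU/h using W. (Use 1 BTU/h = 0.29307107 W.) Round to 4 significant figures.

1 BTU per hour = 0.293071 watts.
Then 91259 × 0.293071 ≈ 26750 W.

26750 W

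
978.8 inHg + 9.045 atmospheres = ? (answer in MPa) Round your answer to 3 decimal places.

978.8 inHg = 3.31460 MPa and 9.045 atm = 0.916485 MPa.
3.31460 + 0.916485 ≈ 4.231 MPa.

4.231 MPa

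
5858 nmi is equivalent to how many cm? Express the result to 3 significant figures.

1 nautical mile = 185200 centimeters.
Thus 5858 × 185200 ≈ 1.08 × 10^9 cm.

1.08 × 10^9 centimeters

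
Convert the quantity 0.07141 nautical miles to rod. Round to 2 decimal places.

26.30 rods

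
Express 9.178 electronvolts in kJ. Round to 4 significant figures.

1 electronvolt = 1.60218 × 10^-22 kilojoules.
Thus 9.178 × 1.60218 × 10^-22 ≈ 1.470 × 10^-21 kJ.

1.470 × 10^-21 kJ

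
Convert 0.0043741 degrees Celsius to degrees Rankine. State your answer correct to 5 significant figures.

°R = (°C + 273.15) × 9/5.
Applying the formula gives 491.68 °R.

491.68 °R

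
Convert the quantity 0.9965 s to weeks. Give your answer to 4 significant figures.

1.648e-6 wk

1 s = 1.65344e-6 wk.
Thus 0.9965 × 1.65344e-6 ≈ 1.648e-6 wk.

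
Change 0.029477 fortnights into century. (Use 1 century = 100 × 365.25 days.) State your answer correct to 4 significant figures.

1 fortnight = 0.000383299 century.
Then 0.029477 × 0.000383299 ≈ 1.130e-5 century.

1.130e-5 century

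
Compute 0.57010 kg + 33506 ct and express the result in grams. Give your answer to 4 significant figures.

0.57010 kg = 570.100 g and 33506 ct = 6701.20 g.
570.100 + 6701.20 ≈ 7271 g.

7271 grams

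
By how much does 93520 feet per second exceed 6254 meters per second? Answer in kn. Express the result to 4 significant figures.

43250 kn

93520 ft/s = 55409.1 kn and 6254 m/s = 12156.8 kn.
55409.1 − 12156.8 ≈ 43250 kn.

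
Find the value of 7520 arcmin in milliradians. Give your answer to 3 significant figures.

2190 milliradians

1 arcmin = 0.290888 mrad.
7520 × 0.290888 ≈ 2190 mrad.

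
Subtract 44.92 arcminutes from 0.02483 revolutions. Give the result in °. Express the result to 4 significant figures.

8.190 °

0.02483 rev = 8.93880 ° and 44.92 arcmin = 0.748667 °.
8.93880 − 0.748667 ≈ 8.190 °.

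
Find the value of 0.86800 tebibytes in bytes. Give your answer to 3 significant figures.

9.54 × 10^11 B

1 TiB = 1.09951 × 10^12 B.
So 0.86800 × 1.09951 × 10^12 ≈ 9.54 × 10^11 B.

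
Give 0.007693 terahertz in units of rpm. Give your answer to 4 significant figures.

1 THz = 6.00000 × 10^13 revolutions per minute.
Then 0.007693 × 6.00000 × 10^13 ≈ 4.616 × 10^11 rpm.

4.616 × 10^11 rpm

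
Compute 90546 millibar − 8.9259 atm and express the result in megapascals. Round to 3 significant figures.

8.15 megapascals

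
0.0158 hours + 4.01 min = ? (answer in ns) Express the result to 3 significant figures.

2.97e+11 ns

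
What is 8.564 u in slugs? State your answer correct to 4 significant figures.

9.744 × 10^-28 slug

1 u = 1.13783 × 10^-28 slugs.
8.564 × 1.13783 × 10^-28 ≈ 9.744 × 10^-28 slug.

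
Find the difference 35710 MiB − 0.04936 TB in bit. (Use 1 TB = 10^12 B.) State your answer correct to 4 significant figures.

35710 MiB = 2.99557e+11 bit and 0.04936 TB = 3.94880e+11 bit.
2.99557e+11 − 3.94880e+11 ≈ -9.532e+10 bit.

-9.532e+10 bit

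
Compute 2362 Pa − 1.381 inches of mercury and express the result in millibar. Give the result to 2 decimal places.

2362 Pa = 23.6200 mbar and 1.381 inHg = 46.7660 mbar.
23.6200 − 46.7660 ≈ -23.15 mbar.

-23.15 mbar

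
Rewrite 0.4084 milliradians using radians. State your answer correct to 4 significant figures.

0.0004084 rad

1 mrad = 0.00100000 rad.
So 0.4084 × 0.00100000 ≈ 0.0004084 rad.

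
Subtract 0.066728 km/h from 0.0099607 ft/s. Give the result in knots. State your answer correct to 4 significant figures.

-0.03013 knots

0.0099607 ft/s = 0.00590155 kn and 0.066728 km/h = 0.0360302 kn.
0.00590155 − 0.0360302 ≈ -0.03013 kn.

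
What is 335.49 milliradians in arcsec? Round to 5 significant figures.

69200 arcsec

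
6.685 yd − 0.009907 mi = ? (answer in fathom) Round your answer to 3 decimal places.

6.685 yd = 3.34250 fathom and 0.009907 mi = 8.71816 fathom.
3.34250 − 8.71816 ≈ -5.376 fathom.

-5.376 fathoms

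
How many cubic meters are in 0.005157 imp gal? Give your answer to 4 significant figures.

1 imperial gallon = 0.00454609 m³.
Then 0.005157 × 0.00454609 ≈ 2.344 × 10^-5 m³.

2.344 × 10^-5 cubic meters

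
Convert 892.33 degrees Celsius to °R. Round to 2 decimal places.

2097.86 degrees Rankine

°R = (°C + 273.15) × 9/5.
Applying the formula gives 2097.86 °R.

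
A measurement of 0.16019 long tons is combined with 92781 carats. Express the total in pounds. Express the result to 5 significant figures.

399.74 pounds

0.16019 long ton = 358.826 lb and 92781 ct = 40.9094 lb.
358.826 + 40.9094 ≈ 399.74 lb.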